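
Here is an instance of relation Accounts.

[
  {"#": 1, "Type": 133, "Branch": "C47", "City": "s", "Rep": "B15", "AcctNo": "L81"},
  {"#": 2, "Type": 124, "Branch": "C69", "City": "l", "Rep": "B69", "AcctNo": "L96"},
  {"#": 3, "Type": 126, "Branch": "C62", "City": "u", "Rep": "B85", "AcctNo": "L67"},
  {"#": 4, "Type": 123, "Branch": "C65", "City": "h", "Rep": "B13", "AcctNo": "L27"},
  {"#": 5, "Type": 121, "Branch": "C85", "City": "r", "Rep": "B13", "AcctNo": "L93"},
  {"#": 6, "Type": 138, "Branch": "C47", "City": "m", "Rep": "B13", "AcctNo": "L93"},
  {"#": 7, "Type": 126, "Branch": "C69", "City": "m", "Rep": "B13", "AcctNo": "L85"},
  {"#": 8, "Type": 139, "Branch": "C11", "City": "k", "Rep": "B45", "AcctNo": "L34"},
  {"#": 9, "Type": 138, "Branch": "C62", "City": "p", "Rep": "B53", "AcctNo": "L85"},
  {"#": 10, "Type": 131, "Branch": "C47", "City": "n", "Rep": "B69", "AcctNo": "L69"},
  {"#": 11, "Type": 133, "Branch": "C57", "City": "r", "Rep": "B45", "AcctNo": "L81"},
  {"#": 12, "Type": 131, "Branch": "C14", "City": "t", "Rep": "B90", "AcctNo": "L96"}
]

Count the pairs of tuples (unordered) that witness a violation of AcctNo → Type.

AcctNo=L81: all 2 rows agree on Type — 0 pairs.
AcctNo=L96: violating pairs (2,12) — 1 pair.
AcctNo=L93: violating pairs (5,6) — 1 pair.
AcctNo=L85: violating pairs (7,9) — 1 pair.

3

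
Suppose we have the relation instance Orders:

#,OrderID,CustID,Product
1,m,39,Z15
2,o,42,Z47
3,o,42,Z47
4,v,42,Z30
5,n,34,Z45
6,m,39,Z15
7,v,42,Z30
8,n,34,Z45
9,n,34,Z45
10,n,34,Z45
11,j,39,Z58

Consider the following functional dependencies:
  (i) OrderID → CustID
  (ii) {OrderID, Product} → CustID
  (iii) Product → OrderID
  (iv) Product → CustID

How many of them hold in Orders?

4

(i) OrderID → CustID: every LHS value maps to a single RHS value — holds.
(ii) {OrderID, Product} → CustID: every LHS value maps to a single RHS value — holds.
(iii) Product → OrderID: every LHS value maps to a single RHS value — holds.
(iv) Product → CustID: every LHS value maps to a single RHS value — holds.
4 of the 4 dependencies hold.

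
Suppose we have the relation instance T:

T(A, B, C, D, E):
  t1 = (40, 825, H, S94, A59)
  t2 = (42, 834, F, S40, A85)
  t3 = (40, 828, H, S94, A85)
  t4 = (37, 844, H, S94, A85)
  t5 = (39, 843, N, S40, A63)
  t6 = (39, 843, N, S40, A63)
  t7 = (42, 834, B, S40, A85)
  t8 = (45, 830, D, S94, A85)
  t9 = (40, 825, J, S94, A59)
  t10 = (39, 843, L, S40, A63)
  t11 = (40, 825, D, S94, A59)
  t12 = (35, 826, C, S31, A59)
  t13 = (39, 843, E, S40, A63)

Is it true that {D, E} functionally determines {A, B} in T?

(D=S94, E=A59): rows 1, 9, 11 → {A,B} = (40, 825), (40, 825), (40, 825) ✓
(D=S40, E=A85): rows 2, 7 → {A,B} = (42, 834), (42, 834) ✓
(D=S94, E=A85): rows 3, 4, 8 → {A,B} takes values {(40, 828), (37, 844), (45, 830)} — violation
(D=S40, E=A63): rows 5, 6, 10, 13 → {A,B} = (39, 843), (39, 843), (39, 843), (39, 843) ✓
(D=S31, E=A59): row 12 → {A,B} = (35, 826) ✓
Two rows agree on {D, E} but differ on {A, B}, so {D, E} -> {A, B} does not hold.

No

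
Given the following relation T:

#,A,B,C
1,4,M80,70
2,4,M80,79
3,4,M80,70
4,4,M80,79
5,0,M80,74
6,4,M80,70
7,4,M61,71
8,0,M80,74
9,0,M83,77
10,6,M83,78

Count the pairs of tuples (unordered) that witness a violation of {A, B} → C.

6

(A=4, B=M80): violating pairs (1,2), (1,4), (2,3), (2,6), (3,4), (4,6) — 6 pairs.
(A=0, B=M80): all 2 rows agree on C — 0 pairs.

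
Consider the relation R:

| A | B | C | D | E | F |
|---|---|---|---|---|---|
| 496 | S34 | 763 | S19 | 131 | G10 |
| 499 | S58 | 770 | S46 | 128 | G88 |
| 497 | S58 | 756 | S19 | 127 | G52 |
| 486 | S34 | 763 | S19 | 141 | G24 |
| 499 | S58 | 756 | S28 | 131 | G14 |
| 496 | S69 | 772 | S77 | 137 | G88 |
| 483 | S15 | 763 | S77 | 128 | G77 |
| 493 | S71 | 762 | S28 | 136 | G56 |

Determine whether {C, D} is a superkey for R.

Two distinct rows share (C=763, D=S19), so {C, D} does not determine every attribute — not a superkey.

No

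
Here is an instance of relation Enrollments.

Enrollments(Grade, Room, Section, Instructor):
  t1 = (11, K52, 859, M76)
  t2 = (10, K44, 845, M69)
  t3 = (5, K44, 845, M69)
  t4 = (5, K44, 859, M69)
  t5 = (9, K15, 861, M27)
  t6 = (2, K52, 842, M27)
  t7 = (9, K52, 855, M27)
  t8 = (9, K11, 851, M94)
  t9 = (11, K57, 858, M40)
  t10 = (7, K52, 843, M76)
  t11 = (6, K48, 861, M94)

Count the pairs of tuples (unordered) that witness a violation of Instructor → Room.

Instructor=M76: all 2 rows agree on Room — 0 pairs.
Instructor=M69: all 3 rows agree on Room — 0 pairs.
Instructor=M27: violating pairs (5,6), (5,7) — 2 pairs.
Instructor=M94: violating pairs (8,11) — 1 pair.

3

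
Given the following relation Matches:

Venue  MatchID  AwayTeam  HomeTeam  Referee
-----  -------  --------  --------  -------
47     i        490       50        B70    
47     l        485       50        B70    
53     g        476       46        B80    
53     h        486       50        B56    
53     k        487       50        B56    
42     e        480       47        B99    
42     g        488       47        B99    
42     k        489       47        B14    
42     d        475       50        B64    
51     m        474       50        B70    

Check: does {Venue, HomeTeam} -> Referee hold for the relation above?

(Venue=47, HomeTeam=50): 2 rows → Referee = B70, B70 ✓
(Venue=53, HomeTeam=46): 1 row → Referee = B80 ✓
(Venue=53, HomeTeam=50): 2 rows → Referee = B56, B56 ✓
(Venue=42, HomeTeam=47): 3 rows → Referee takes values {B99, B14} — violation
(Venue=42, HomeTeam=50): 1 row → Referee = B64 ✓
(Venue=51, HomeTeam=50): 1 row → Referee = B70 ✓
Two rows agree on {Venue, HomeTeam} but differ on Referee, so {Venue, HomeTeam} -> Referee does not hold.

No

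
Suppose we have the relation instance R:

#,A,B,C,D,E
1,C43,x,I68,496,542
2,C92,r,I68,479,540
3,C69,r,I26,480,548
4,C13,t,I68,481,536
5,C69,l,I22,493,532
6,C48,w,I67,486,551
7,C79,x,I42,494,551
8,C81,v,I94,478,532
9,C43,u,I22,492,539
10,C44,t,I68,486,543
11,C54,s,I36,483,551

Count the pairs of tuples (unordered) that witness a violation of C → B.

6

C=I68: violating pairs (1,2), (1,4), (1,10), (2,4), (2,10) — 5 pairs.
C=I22: violating pairs (5,9) — 1 pair.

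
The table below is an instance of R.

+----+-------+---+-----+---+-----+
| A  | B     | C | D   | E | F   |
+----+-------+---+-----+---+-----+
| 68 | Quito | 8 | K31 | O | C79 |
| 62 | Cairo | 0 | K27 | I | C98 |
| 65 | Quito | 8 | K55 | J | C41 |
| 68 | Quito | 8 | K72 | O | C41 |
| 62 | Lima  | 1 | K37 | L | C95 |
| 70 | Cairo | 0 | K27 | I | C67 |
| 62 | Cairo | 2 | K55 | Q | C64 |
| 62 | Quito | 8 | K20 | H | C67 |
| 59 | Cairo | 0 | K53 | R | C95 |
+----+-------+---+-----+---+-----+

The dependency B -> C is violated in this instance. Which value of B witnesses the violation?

B=Quito: 4 rows → C = 8, 8, 8, 8 ✓
B=Cairo: 4 rows → C takes values {0, 2} — violation
B=Lima: 1 row → C = 1 ✓
The only B value with inconsistent C is B=Cairo.

Cairo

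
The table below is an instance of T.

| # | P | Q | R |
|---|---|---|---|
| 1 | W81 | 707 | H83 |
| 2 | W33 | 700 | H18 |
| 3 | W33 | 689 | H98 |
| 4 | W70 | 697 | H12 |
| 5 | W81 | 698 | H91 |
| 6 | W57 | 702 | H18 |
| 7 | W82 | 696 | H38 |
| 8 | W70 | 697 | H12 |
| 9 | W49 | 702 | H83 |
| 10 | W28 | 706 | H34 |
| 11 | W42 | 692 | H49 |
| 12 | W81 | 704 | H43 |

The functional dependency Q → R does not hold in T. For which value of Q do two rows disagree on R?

702

Q=707: row 1 → R = H83 ✓
Q=700: row 2 → R = H18 ✓
Q=689: row 3 → R = H98 ✓
Q=697: rows 4, 8 → R = H12, H12 ✓
Q=698: row 5 → R = H91 ✓
Q=702: rows 6, 9 → R takes values {H18, H83} — violation
Q=696: row 7 → R = H38 ✓
Q=706: row 10 → R = H34 ✓
Q=692: row 11 → R = H49 ✓
Q=704: row 12 → R = H43 ✓
The only Q value with inconsistent R is Q=702.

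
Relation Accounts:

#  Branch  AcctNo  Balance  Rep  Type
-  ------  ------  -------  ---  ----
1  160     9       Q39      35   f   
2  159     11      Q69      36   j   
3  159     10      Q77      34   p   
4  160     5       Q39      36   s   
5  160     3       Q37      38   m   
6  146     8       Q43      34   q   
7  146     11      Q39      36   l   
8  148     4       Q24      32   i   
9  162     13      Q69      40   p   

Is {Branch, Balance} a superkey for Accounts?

No

Rows 1 and 4 have the same {Branch, Balance} value (Branch=160, Balance=Q39) but are distinct tuples, so {Branch, Balance} does not determine every attribute — not a superkey.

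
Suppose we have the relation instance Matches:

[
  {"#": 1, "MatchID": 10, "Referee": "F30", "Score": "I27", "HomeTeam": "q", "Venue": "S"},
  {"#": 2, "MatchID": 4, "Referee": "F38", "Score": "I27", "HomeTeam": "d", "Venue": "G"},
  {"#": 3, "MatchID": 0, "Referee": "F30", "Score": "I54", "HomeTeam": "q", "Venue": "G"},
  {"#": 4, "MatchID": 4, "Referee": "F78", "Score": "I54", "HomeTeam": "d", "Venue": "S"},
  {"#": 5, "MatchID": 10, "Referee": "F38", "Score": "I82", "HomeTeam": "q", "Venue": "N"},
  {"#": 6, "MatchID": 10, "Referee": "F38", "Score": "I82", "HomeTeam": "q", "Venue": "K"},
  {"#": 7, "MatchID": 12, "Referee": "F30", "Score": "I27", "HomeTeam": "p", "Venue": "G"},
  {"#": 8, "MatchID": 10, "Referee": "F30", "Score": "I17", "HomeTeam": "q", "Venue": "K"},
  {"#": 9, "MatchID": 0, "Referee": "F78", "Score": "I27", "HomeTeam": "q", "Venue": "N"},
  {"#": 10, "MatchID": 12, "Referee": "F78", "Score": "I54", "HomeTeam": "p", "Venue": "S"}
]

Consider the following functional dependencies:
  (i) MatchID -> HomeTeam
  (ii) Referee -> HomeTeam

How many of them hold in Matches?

(i) MatchID -> HomeTeam: every LHS value maps to a single RHS value — holds.
(ii) Referee -> HomeTeam: Referee=F30: rows 1, 3, 7, 8 → HomeTeam takes values {q, p} — violation; Referee=F38: rows 2, 5, 6 → HomeTeam takes values {d, q} — violation; Referee=F78: rows 4, 9, 10 → HomeTeam takes values {d, q, p} — violation — fails.
1 of the 2 dependencies holds.

1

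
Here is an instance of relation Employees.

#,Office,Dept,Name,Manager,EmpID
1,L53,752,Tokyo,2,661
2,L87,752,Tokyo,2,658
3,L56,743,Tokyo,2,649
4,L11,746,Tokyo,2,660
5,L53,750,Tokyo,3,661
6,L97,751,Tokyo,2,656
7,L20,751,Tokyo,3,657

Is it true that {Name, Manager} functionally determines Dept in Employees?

No

(Name=Tokyo, Manager=2): rows 1, 2, 3, 4, 6 → Dept takes values {752, 743, 746, 751} — violation
(Name=Tokyo, Manager=3): rows 5, 7 → Dept takes values {750, 751} — violation
Two rows agree on {Name, Manager} but differ on Dept, so {Name, Manager} → Dept does not hold.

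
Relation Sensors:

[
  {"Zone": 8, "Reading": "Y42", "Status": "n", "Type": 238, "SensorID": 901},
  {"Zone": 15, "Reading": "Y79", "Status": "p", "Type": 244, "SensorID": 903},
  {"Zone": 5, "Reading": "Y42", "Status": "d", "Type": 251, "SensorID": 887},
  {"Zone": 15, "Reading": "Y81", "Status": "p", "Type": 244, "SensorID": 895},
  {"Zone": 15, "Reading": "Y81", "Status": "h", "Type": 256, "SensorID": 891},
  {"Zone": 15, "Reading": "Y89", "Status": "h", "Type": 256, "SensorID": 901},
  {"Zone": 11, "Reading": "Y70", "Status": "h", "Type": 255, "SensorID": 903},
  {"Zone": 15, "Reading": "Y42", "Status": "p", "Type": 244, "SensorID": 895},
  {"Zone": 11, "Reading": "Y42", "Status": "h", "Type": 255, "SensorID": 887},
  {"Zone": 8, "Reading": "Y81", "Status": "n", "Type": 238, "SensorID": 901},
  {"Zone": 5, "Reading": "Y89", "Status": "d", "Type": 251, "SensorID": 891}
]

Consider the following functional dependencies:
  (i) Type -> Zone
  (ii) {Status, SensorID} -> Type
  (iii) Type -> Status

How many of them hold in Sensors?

3

(i) Type -> Zone: every LHS value maps to a single RHS value — holds.
(ii) {Status, SensorID} -> Type: every LHS value maps to a single RHS value — holds.
(iii) Type -> Status: every LHS value maps to a single RHS value — holds.
3 of the 3 dependencies hold.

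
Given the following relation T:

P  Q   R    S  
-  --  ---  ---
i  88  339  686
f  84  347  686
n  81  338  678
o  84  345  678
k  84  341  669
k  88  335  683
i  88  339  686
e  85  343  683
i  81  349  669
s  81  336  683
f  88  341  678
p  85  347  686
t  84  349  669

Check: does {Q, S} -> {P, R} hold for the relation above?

(Q=88, S=686): 2 rows → {P,R} = (i, 339), (i, 339) ✓
(Q=84, S=686): 1 row → {P,R} = (f, 347) ✓
(Q=81, S=678): 1 row → {P,R} = (n, 338) ✓
(Q=84, S=678): 1 row → {P,R} = (o, 345) ✓
(Q=84, S=669): 2 rows → {P,R} takes values {(k, 341), (t, 349)} — violation
(Q=88, S=683): 1 row → {P,R} = (k, 335) ✓
(Q=85, S=683): 1 row → {P,R} = (e, 343) ✓
(Q=81, S=669): 1 row → {P,R} = (i, 349) ✓
(Q=81, S=683): 1 row → {P,R} = (s, 336) ✓
(Q=88, S=678): 1 row → {P,R} = (f, 341) ✓
(Q=85, S=686): 1 row → {P,R} = (p, 347) ✓
Two rows agree on {Q, S} but differ on {P, R}, so {Q, S} -> {P, R} does not hold.

No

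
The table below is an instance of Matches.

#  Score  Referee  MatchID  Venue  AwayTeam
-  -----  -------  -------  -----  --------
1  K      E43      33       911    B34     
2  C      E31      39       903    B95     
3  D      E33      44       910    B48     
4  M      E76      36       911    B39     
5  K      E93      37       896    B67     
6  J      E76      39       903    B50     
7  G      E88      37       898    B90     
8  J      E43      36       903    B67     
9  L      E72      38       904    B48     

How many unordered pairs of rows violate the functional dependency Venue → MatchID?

3

Venue=911: violating pairs (1,4) — 1 pair.
Venue=903: violating pairs (2,8), (6,8) — 2 pairs.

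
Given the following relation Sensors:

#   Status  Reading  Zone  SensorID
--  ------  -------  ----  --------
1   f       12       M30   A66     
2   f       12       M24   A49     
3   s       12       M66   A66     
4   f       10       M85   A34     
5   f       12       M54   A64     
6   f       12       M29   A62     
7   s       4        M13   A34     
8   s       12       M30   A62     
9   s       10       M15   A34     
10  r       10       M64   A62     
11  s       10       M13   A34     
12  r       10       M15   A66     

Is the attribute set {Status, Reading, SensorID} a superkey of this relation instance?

No

Rows 9 and 11 have the same {Status, Reading, SensorID} value (Status=s, Reading=10, SensorID=A34) but are distinct tuples, so {Status, Reading, SensorID} does not determine every attribute — not a superkey.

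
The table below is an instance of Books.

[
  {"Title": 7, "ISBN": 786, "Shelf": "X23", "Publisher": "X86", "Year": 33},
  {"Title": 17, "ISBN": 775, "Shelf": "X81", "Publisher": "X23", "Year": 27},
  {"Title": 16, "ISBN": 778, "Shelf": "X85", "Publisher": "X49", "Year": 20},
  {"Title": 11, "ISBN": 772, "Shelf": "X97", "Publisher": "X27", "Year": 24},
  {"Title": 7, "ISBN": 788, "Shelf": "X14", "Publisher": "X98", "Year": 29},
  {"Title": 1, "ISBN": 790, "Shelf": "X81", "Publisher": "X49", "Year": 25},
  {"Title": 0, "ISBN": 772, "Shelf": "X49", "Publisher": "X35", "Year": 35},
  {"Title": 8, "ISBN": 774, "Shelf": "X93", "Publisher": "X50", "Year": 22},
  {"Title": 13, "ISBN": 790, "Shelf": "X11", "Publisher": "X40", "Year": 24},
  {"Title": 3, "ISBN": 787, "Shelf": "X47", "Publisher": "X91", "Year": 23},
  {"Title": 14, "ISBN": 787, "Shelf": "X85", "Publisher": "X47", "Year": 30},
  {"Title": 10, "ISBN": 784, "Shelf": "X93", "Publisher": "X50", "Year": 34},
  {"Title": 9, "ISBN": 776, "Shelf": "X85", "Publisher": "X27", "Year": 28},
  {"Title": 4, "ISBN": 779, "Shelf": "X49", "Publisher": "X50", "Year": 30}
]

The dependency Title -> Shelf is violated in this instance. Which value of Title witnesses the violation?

Title=7: 2 rows → Shelf takes values {X23, X14} — violation
Title=17: 1 row → Shelf = X81 ✓
Title=16: 1 row → Shelf = X85 ✓
Title=11: 1 row → Shelf = X97 ✓
Title=1: 1 row → Shelf = X81 ✓
Title=0: 1 row → Shelf = X49 ✓
Title=8: 1 row → Shelf = X93 ✓
Title=13: 1 row → Shelf = X11 ✓
Title=3: 1 row → Shelf = X47 ✓
Title=14: 1 row → Shelf = X85 ✓
Title=10: 1 row → Shelf = X93 ✓
Title=9: 1 row → Shelf = X85 ✓
Title=4: 1 row → Shelf = X49 ✓
The only Title value with inconsistent Shelf is Title=7.

7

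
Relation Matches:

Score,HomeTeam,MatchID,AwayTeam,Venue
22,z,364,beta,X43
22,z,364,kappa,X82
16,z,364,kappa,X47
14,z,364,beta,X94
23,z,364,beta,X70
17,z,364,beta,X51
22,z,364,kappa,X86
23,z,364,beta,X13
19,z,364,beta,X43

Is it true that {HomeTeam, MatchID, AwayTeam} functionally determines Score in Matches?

(HomeTeam=z, MatchID=364, AwayTeam=beta): 6 rows → Score takes values {22, 14, 23, 17, 19} — violation
(HomeTeam=z, MatchID=364, AwayTeam=kappa): 3 rows → Score takes values {22, 16} — violation
Two rows agree on {HomeTeam, MatchID, AwayTeam} but differ on Score, so {HomeTeam, MatchID, AwayTeam} -> Score does not hold.

No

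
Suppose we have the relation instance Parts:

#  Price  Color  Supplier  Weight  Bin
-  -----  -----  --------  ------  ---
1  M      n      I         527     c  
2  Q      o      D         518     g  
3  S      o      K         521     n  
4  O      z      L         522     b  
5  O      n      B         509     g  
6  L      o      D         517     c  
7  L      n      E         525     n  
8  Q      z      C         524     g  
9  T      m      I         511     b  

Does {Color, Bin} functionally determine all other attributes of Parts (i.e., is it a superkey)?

All 9 rows have distinct {Color, Bin} values, so {Color, Bin} → (all attributes) holds and {Color, Bin} is a superkey.

Yes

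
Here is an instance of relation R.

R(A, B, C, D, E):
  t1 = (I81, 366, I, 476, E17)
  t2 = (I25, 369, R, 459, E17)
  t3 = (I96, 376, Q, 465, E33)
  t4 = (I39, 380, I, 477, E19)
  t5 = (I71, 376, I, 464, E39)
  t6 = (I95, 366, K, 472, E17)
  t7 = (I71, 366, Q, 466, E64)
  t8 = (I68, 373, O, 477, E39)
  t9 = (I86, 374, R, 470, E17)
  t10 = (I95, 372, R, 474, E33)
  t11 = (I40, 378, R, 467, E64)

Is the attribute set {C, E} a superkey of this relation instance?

No

Rows 2 and 9 have the same {C, E} value (C=R, E=E17) but are distinct tuples, so {C, E} does not determine every attribute — not a superkey.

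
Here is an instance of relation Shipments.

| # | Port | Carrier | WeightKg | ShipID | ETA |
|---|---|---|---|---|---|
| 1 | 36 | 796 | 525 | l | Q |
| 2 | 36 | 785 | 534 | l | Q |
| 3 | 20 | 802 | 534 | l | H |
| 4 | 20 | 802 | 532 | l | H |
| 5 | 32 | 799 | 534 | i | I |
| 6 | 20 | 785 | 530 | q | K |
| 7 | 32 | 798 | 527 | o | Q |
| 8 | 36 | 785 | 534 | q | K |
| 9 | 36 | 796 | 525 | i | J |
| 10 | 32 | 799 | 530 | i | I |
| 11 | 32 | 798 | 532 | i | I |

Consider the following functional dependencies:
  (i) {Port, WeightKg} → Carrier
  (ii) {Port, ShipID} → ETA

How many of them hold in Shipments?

2

(i) {Port, WeightKg} → Carrier: every LHS value maps to a single RHS value — holds.
(ii) {Port, ShipID} → ETA: every LHS value maps to a single RHS value — holds.
2 of the 2 dependencies hold.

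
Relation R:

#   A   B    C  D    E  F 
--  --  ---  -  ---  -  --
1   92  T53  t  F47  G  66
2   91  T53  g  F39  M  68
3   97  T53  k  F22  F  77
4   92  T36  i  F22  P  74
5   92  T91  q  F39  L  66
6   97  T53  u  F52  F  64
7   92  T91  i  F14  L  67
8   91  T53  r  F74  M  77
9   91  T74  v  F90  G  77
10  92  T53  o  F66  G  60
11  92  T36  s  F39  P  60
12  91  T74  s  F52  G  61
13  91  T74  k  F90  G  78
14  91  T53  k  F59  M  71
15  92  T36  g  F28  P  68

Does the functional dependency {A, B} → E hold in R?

Yes

(A=92, B=T53): rows 1, 10 → E = G, G ✓
(A=91, B=T53): rows 2, 8, 14 → E = M, M, M ✓
(A=97, B=T53): rows 3, 6 → E = F, F ✓
(A=92, B=T36): rows 4, 11, 15 → E = P, P, P ✓
(A=92, B=T91): rows 5, 7 → E = L, L ✓
(A=91, B=T74): rows 9, 12, 13 → E = G, G, G ✓
Every {A, B} value is associated with a single E value, so {A, B} → E holds.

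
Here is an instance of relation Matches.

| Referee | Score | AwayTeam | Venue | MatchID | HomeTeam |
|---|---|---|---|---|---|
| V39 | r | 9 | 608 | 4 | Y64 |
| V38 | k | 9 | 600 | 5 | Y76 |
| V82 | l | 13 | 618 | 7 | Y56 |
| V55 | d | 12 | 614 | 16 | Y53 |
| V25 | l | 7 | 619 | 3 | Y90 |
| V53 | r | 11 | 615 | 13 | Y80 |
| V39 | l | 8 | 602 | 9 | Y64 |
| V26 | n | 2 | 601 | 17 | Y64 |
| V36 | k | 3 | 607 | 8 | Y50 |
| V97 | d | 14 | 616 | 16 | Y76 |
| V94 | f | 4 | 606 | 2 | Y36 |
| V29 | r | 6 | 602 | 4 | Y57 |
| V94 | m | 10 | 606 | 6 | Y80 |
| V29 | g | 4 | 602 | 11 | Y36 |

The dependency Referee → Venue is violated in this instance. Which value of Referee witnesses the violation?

V39

Referee=V39: 2 rows → Venue takes values {608, 602} — violation
Referee=V38: 1 row → Venue = 600 ✓
Referee=V82: 1 row → Venue = 618 ✓
Referee=V55: 1 row → Venue = 614 ✓
Referee=V25: 1 row → Venue = 619 ✓
Referee=V53: 1 row → Venue = 615 ✓
Referee=V26: 1 row → Venue = 601 ✓
Referee=V36: 1 row → Venue = 607 ✓
Referee=V97: 1 row → Venue = 616 ✓
Referee=V94: 2 rows → Venue = 606, 606 ✓
Referee=V29: 2 rows → Venue = 602, 602 ✓
The only Referee value with inconsistent Venue is Referee=V39.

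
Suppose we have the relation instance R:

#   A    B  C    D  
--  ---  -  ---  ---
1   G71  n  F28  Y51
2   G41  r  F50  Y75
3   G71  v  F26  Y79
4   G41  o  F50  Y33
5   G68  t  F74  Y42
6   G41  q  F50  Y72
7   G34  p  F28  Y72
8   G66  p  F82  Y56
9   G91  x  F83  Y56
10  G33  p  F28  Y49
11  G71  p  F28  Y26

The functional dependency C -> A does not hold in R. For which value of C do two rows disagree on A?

C=F28: rows 1, 7, 10, 11 → A takes values {G71, G34, G33} — violation
C=F50: rows 2, 4, 6 → A = G41, G41, G41 ✓
C=F26: row 3 → A = G71 ✓
C=F74: row 5 → A = G68 ✓
C=F82: row 8 → A = G66 ✓
C=F83: row 9 → A = G91 ✓
The only C value with inconsistent A is C=F28.

F28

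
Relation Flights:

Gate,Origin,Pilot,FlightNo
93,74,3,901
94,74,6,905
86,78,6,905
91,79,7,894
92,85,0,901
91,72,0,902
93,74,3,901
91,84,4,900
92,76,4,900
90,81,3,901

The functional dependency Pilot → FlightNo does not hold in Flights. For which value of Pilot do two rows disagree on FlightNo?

0

Pilot=3: 3 rows → FlightNo = 901, 901, 901 ✓
Pilot=6: 2 rows → FlightNo = 905, 905 ✓
Pilot=7: 1 row → FlightNo = 894 ✓
Pilot=0: 2 rows → FlightNo takes values {901, 902} — violation
Pilot=4: 2 rows → FlightNo = 900, 900 ✓
The only Pilot value with inconsistent FlightNo is Pilot=0.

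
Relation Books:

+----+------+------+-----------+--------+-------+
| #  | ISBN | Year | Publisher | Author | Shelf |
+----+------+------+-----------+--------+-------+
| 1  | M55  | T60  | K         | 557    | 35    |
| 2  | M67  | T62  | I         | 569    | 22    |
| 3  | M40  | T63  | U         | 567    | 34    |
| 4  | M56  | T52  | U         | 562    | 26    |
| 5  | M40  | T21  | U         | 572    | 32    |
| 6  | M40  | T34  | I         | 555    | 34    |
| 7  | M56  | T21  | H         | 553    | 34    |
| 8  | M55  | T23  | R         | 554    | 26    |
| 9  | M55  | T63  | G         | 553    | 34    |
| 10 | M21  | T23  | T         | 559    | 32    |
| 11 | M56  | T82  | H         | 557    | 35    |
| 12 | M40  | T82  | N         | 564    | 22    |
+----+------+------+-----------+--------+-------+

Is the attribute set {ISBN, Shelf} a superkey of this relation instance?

Rows 3 and 6 have the same {ISBN, Shelf} value (ISBN=M40, Shelf=34) but are distinct tuples, so {ISBN, Shelf} does not determine every attribute — not a superkey.

No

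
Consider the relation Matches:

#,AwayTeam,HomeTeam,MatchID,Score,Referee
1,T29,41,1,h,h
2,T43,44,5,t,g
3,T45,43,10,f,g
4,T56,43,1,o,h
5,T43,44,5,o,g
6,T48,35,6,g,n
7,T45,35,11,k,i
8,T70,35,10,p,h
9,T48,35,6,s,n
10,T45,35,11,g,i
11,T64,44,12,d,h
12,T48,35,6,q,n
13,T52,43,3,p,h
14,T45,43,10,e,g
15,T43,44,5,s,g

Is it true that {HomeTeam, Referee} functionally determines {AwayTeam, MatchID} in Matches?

(HomeTeam=41, Referee=h): row 1 → {AwayTeam,MatchID} = (T29, 1) ✓
(HomeTeam=44, Referee=g): rows 2, 5, 15 → {AwayTeam,MatchID} = (T43, 5), (T43, 5), (T43, 5) ✓
(HomeTeam=43, Referee=g): rows 3, 14 → {AwayTeam,MatchID} = (T45, 10), (T45, 10) ✓
(HomeTeam=43, Referee=h): rows 4, 13 → {AwayTeam,MatchID} takes values {(T56, 1), (T52, 3)} — violation
(HomeTeam=35, Referee=n): rows 6, 9, 12 → {AwayTeam,MatchID} = (T48, 6), (T48, 6), (T48, 6) ✓
(HomeTeam=35, Referee=i): rows 7, 10 → {AwayTeam,MatchID} = (T45, 11), (T45, 11) ✓
(HomeTeam=35, Referee=h): row 8 → {AwayTeam,MatchID} = (T70, 10) ✓
(HomeTeam=44, Referee=h): row 11 → {AwayTeam,MatchID} = (T64, 12) ✓
Two rows agree on {HomeTeam, Referee} but differ on {AwayTeam, MatchID}, so {HomeTeam, Referee} → {AwayTeam, MatchID} does not hold.

No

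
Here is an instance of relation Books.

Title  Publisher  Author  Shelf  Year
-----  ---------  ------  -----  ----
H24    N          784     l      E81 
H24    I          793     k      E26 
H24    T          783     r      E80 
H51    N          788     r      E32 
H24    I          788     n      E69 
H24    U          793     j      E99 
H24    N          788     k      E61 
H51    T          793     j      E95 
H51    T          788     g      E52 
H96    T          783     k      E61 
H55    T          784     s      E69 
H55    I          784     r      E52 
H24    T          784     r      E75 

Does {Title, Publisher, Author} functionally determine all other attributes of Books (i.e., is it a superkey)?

All 13 rows have distinct {Title, Publisher, Author} values, so {Title, Publisher, Author} → (all attributes) holds and {Title, Publisher, Author} is a superkey.

Yes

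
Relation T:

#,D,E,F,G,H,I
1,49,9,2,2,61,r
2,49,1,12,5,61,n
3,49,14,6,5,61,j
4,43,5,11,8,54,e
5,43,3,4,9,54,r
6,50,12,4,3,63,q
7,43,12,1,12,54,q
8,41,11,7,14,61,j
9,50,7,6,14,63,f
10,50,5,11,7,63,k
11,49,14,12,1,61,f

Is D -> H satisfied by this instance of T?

D=49: rows 1, 2, 3, 11 → H = 61, 61, 61, 61 ✓
D=43: rows 4, 5, 7 → H = 54, 54, 54 ✓
D=50: rows 6, 9, 10 → H = 63, 63, 63 ✓
D=41: row 8 → H = 61 ✓
Every D value is associated with a single H value, so D -> H holds.

Yes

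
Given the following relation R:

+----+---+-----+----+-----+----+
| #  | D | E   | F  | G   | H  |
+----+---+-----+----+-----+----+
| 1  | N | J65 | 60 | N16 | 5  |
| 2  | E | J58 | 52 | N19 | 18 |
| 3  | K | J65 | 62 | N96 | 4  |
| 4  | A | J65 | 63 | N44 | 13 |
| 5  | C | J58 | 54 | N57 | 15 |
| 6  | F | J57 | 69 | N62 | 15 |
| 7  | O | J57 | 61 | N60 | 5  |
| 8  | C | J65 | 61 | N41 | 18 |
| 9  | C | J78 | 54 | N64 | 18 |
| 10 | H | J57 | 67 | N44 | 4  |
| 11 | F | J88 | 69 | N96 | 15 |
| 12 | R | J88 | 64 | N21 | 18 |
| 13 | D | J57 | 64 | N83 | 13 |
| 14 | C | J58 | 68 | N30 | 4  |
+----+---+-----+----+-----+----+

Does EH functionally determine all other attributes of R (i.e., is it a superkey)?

All 14 rows have distinct EH values, so EH → (all attributes) holds and EH is a superkey.

Yes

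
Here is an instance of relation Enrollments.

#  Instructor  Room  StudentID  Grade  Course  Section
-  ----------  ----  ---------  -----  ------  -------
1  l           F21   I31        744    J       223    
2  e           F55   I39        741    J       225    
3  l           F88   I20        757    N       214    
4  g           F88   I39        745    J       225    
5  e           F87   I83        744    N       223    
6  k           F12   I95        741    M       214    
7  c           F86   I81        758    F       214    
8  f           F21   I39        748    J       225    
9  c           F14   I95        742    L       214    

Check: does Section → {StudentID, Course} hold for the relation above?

No

Section=223: rows 1, 5 → {StudentID,Course} takes values {(I31, J), (I83, N)} — violation
Section=225: rows 2, 4, 8 → {StudentID,Course} = (I39, J), (I39, J), (I39, J) ✓
Section=214: rows 3, 6, 7, 9 → {StudentID,Course} takes values {(I20, N), (I95, M), (I81, F), (I95, L)} — violation
Two rows agree on Section but differ on {StudentID, Course}, so Section → {StudentID, Course} does not hold.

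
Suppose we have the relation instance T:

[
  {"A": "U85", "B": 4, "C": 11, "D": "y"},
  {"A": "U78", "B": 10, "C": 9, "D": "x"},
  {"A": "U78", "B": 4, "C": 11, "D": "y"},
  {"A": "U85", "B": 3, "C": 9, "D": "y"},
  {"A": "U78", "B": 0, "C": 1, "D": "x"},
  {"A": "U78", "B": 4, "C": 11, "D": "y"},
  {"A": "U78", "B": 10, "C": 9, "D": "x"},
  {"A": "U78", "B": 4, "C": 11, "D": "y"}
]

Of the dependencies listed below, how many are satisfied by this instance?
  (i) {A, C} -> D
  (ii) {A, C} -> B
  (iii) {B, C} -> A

(i) {A, C} -> D: every LHS value maps to a single RHS value — holds.
(ii) {A, C} -> B: every LHS value maps to a single RHS value — holds.
(iii) {B, C} -> A: (B=4, C=11): 4 rows → A takes values {U85, U78} — violation — fails.
2 of the 3 dependencies hold.

2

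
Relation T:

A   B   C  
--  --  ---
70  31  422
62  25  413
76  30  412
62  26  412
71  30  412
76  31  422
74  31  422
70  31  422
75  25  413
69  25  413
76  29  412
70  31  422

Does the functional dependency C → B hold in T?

No

C=422: 5 rows → B = 31, 31, 31, 31, 31 ✓
C=413: 3 rows → B = 25, 25, 25 ✓
C=412: 4 rows → B takes values {30, 26, 29} — violation
Two rows agree on C but differ on B, so C → B does not hold.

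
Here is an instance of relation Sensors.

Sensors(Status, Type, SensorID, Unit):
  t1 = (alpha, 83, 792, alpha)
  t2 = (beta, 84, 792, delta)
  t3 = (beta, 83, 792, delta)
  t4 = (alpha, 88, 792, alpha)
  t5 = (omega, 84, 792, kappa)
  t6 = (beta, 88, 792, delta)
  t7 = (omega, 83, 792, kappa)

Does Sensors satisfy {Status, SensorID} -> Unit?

Yes

(Status=alpha, SensorID=792): rows 1, 4 → Unit = alpha, alpha ✓
(Status=beta, SensorID=792): rows 2, 3, 6 → Unit = delta, delta, delta ✓
(Status=omega, SensorID=792): rows 5, 7 → Unit = kappa, kappa ✓
Every {Status, SensorID} value is associated with a single Unit value, so {Status, SensorID} -> Unit holds.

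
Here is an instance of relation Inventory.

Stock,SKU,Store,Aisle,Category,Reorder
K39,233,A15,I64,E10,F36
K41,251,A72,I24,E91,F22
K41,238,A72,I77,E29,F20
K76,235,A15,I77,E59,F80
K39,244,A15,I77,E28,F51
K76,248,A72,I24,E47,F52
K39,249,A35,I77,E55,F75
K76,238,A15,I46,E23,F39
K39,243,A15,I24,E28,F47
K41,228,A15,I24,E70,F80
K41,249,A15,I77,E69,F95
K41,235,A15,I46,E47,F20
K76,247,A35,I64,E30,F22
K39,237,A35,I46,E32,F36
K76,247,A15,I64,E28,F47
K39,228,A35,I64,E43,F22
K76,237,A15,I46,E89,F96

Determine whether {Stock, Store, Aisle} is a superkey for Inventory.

No

Two distinct rows share (Stock=K76, Store=A15, Aisle=I46), so {Stock, Store, Aisle} does not determine every attribute — not a superkey.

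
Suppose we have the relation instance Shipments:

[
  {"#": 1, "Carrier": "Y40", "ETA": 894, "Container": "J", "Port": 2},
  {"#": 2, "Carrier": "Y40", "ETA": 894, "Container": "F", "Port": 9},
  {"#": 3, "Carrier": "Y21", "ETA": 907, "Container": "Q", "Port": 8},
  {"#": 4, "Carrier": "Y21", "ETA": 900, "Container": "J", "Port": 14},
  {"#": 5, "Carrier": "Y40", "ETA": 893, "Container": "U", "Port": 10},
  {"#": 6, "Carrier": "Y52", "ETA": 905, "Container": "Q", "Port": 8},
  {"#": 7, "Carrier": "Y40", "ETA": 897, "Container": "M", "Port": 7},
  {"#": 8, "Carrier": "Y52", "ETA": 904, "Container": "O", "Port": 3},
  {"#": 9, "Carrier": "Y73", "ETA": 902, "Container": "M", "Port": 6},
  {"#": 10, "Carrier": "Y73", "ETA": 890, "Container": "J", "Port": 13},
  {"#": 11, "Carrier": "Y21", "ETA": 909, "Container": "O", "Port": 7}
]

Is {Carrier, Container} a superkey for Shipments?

All 11 rows have distinct {Carrier, Container} values, so {Carrier, Container} → (all attributes) holds and {Carrier, Container} is a superkey.

Yes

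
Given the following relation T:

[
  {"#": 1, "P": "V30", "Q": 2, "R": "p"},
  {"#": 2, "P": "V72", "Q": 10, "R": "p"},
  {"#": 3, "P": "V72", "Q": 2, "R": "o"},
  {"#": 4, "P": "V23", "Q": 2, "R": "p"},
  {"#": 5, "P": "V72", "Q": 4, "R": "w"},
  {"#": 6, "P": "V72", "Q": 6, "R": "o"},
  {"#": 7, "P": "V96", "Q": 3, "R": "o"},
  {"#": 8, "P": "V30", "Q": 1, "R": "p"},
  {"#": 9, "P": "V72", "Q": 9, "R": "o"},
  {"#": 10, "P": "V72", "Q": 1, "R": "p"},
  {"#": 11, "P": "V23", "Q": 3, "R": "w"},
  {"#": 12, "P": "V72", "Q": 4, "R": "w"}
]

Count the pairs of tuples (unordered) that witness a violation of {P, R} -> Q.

(P=V30, R=p): violating pairs (1,8) — 1 pair.
(P=V72, R=p): violating pairs (2,10) — 1 pair.
(P=V72, R=o): violating pairs (3,6), (3,9), (6,9) — 3 pairs.
(P=V72, R=w): all 2 rows agree on Q — 0 pairs.

5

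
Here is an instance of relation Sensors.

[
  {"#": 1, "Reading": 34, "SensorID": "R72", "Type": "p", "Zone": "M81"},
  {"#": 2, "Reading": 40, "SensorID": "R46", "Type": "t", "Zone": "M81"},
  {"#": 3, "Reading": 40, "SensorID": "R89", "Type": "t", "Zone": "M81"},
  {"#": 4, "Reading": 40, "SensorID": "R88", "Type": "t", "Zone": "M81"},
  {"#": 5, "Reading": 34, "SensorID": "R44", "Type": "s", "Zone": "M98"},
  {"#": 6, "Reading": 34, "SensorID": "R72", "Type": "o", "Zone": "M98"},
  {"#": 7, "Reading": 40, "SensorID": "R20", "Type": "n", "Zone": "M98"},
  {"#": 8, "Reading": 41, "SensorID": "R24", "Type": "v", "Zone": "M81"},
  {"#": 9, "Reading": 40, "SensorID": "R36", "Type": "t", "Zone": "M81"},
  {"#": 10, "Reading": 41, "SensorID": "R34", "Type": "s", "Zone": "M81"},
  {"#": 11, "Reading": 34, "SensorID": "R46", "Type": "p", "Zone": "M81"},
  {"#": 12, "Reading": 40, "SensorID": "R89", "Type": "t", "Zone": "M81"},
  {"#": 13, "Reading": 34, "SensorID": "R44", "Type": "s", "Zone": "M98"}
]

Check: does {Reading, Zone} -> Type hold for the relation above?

No

(Reading=34, Zone=M81): rows 1, 11 → Type = p, p ✓
(Reading=40, Zone=M81): rows 2, 3, 4, 9, 12 → Type = t, t, t, t, t ✓
(Reading=34, Zone=M98): rows 5, 6, 13 → Type takes values {s, o} — violation
(Reading=40, Zone=M98): row 7 → Type = n ✓
(Reading=41, Zone=M81): rows 8, 10 → Type takes values {v, s} — violation
Two rows agree on {Reading, Zone} but differ on Type, so {Reading, Zone} -> Type does not hold.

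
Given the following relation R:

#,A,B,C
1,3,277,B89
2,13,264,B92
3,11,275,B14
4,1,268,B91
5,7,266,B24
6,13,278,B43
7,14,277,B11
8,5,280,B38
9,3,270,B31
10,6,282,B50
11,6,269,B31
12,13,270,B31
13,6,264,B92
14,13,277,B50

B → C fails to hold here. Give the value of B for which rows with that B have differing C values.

B=277: rows 1, 7, 14 → C takes values {B89, B11, B50} — violation
B=264: rows 2, 13 → C = B92, B92 ✓
B=275: row 3 → C = B14 ✓
B=268: row 4 → C = B91 ✓
B=266: row 5 → C = B24 ✓
B=278: row 6 → C = B43 ✓
B=280: row 8 → C = B38 ✓
B=270: rows 9, 12 → C = B31, B31 ✓
B=282: row 10 → C = B50 ✓
B=269: row 11 → C = B31 ✓
The only B value with inconsistent C is B=277.

277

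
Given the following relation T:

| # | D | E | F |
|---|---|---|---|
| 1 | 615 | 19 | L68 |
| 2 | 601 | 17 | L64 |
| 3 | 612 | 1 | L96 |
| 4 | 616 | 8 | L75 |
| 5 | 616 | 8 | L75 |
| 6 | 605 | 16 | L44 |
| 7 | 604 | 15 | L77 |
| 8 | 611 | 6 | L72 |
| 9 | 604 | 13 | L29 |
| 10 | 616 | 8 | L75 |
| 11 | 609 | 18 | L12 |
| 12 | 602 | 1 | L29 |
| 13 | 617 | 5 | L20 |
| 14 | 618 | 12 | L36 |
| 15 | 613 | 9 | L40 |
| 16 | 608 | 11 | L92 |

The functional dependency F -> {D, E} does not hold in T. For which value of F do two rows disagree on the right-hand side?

F=L68: row 1 → {D,E} = (615, 19) ✓
F=L64: row 2 → {D,E} = (601, 17) ✓
F=L96: row 3 → {D,E} = (612, 1) ✓
F=L75: rows 4, 5, 10 → {D,E} = (616, 8), (616, 8), (616, 8) ✓
F=L44: row 6 → {D,E} = (605, 16) ✓
F=L77: row 7 → {D,E} = (604, 15) ✓
F=L72: row 8 → {D,E} = (611, 6) ✓
F=L29: rows 9, 12 → {D,E} takes values {(604, 13), (602, 1)} — violation
F=L12: row 11 → {D,E} = (609, 18) ✓
F=L20: row 13 → {D,E} = (617, 5) ✓
F=L36: row 14 → {D,E} = (618, 12) ✓
F=L40: row 15 → {D,E} = (613, 9) ✓
F=L92: row 16 → {D,E} = (608, 11) ✓
The only F value with inconsistent RHS is F=L29.

L29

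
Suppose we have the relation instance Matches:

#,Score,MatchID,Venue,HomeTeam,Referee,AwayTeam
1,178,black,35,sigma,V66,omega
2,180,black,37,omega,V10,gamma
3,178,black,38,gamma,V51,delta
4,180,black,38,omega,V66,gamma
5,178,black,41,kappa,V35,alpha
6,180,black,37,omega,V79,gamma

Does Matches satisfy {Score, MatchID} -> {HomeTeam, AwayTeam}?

No

(Score=178, MatchID=black): rows 1, 3, 5 → {HomeTeam,AwayTeam} takes values {(sigma, omega), (gamma, delta), (kappa, alpha)} — violation
(Score=180, MatchID=black): rows 2, 4, 6 → {HomeTeam,AwayTeam} = (omega, gamma), (omega, gamma), (omega, gamma) ✓
Two rows agree on {Score, MatchID} but differ on {HomeTeam, AwayTeam}, so {Score, MatchID} -> {HomeTeam, AwayTeam} does not hold.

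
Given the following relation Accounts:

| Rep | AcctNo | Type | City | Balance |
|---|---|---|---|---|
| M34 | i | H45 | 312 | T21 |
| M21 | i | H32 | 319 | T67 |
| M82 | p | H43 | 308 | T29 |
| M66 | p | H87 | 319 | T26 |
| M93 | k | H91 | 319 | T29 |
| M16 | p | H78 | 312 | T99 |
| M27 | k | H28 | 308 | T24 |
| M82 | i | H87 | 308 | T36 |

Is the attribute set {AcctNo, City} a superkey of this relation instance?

Yes

All 8 rows have distinct {AcctNo, City} values, so {AcctNo, City} → (all attributes) holds and {AcctNo, City} is a superkey.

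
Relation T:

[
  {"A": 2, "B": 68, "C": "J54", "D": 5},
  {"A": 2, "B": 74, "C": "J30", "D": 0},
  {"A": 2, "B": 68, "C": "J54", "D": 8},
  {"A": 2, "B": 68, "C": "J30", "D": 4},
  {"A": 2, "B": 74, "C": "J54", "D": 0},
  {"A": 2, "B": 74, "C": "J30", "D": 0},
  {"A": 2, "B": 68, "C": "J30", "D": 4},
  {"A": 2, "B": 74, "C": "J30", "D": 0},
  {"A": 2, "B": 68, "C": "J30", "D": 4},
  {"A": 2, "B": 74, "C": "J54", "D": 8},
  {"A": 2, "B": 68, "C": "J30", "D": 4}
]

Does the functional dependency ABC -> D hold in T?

No

(A=2, B=68, C=J54): 2 rows → D takes values {5, 8} — violation
(A=2, B=74, C=J30): 3 rows → D = 0, 0, 0 ✓
(A=2, B=68, C=J30): 4 rows → D = 4, 4, 4, 4 ✓
(A=2, B=74, C=J54): 2 rows → D takes values {0, 8} — violation
Two rows agree on ABC but differ on D, so ABC -> D does not hold.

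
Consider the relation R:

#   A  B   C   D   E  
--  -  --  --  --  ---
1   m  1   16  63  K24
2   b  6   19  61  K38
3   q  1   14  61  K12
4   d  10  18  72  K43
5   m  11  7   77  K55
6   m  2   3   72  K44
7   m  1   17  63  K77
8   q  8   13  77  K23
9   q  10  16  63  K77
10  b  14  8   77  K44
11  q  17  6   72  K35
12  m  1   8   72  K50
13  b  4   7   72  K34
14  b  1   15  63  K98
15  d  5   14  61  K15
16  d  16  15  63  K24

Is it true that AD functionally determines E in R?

(A=m, D=63): rows 1, 7 → E takes values {K24, K77} — violation
(A=b, D=61): row 2 → E = K38 ✓
(A=q, D=61): row 3 → E = K12 ✓
(A=d, D=72): row 4 → E = K43 ✓
(A=m, D=77): row 5 → E = K55 ✓
(A=m, D=72): rows 6, 12 → E takes values {K44, K50} — violation
(A=q, D=77): row 8 → E = K23 ✓
(A=q, D=63): row 9 → E = K77 ✓
(A=b, D=77): row 10 → E = K44 ✓
(A=q, D=72): row 11 → E = K35 ✓
(A=b, D=72): row 13 → E = K34 ✓
(A=b, D=63): row 14 → E = K98 ✓
(A=d, D=61): row 15 → E = K15 ✓
(A=d, D=63): row 16 → E = K24 ✓
Two rows agree on AD but differ on E, so AD → E does not hold.

No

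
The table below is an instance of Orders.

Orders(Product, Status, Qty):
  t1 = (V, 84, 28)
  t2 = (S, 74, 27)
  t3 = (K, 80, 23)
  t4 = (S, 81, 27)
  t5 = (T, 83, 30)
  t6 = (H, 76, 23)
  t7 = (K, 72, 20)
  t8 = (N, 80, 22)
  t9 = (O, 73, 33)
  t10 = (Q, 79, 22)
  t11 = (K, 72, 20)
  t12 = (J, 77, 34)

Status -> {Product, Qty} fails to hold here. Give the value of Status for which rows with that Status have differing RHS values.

80

Status=84: row 1 → {Product,Qty} = (V, 28) ✓
Status=74: row 2 → {Product,Qty} = (S, 27) ✓
Status=80: rows 3, 8 → {Product,Qty} takes values {(K, 23), (N, 22)} — violation
Status=81: row 4 → {Product,Qty} = (S, 27) ✓
Status=83: row 5 → {Product,Qty} = (T, 30) ✓
Status=76: row 6 → {Product,Qty} = (H, 23) ✓
Status=72: rows 7, 11 → {Product,Qty} = (K, 20), (K, 20) ✓
Status=73: row 9 → {Product,Qty} = (O, 33) ✓
Status=79: row 10 → {Product,Qty} = (Q, 22) ✓
Status=77: row 12 → {Product,Qty} = (J, 34) ✓
The only Status value with inconsistent RHS is Status=80.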